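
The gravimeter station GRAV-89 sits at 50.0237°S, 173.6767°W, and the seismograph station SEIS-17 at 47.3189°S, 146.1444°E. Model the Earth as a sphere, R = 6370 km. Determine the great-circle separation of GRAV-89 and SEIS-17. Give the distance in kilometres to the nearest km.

2929 km

Δφ = 2.7048°,  Δλ = -40.1789°
a = sin²(Δφ/2) + cos φ₁ cos φ₂ sin²(Δλ/2) = 0.051944
c = 2·arcsin(√a) = 0.459864 rad = 26.3483°
d = R·c = 6370 × 0.459864 = 2929.3 km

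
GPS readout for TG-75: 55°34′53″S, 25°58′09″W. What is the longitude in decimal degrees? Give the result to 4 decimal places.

25° + 58′/60 + 9″/3600 = 25 + 0.96667 + 0.00250 = 25.9692°

25.9692°W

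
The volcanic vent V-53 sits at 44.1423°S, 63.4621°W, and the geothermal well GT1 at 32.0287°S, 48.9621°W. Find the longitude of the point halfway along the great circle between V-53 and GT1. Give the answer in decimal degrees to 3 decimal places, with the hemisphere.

55.606°W

Bx = cos φ₂ cos Δλ = 0.820779,  By = cos φ₂ sin Δλ = 0.212268
φₘ = atan2(sin φ₁ + sin φ₂, √((cos φ₁ + Bx)² + By²)) = -38.30745°
λₘ = λ₁ + atan2(By, cos φ₁ + Bx) = -55.60601°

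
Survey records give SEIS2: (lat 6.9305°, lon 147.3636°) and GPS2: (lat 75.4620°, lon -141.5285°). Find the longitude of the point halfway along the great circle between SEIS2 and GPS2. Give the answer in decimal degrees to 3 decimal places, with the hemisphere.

Bx = cos φ₂ cos Δλ = 0.081278,  By = cos φ₂ sin Δλ = 0.237499
φₘ = atan2(sin φ₁ + sin φ₂, √((cos φ₁ + Bx)² + By²)) = 44.70492°
λₘ = λ₁ + atan2(By, cos φ₁ + Bx) = 159.83338°

159.833°E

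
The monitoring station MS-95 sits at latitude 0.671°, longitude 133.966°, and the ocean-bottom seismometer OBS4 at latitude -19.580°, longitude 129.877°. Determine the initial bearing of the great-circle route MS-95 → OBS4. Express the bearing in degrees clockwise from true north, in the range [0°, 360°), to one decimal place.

Δλ = -4.0890°
y = sin Δλ · cos φ₂ = -0.067183
x = cos φ₁ sin φ₂ − sin φ₁ cos φ₂ cos Δλ = -0.346105
θ = atan2(y, x) = -169.0149° → 190.9851° (mod 360°)

191.0°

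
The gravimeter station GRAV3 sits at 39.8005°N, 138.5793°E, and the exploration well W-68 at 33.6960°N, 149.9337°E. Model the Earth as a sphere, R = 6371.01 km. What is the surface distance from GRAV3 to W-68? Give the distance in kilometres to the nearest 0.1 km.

Δφ = -6.1045°,  Δλ = 11.3544°
a = sin²(Δφ/2) + cos φ₁ cos φ₂ sin²(Δλ/2) = 0.009090
c = 2·arcsin(√a) = 0.190977 rad = 10.9422°
d = R·c = 6371.01 × 0.190977 = 1216.7 km

1216.7 km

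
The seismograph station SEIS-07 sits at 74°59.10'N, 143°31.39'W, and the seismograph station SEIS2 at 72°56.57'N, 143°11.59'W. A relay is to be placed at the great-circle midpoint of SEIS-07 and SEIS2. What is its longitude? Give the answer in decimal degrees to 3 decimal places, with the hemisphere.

143.348°W

SEIS-07: φ = +74.98500°, λ = -143.52317°
SEIS2: φ = +72.94283°, λ = -143.19317°
Bx = cos φ₂ cos Δλ = 0.293321,  By = cos φ₂ sin Δλ = 0.001689
φₘ = atan2(sin φ₁ + sin φ₂, √((cos φ₁ + Bx)² + By²)) = 73.96398°
λₘ = λ₁ + atan2(By, cos φ₁ + Bx) = -143.34794°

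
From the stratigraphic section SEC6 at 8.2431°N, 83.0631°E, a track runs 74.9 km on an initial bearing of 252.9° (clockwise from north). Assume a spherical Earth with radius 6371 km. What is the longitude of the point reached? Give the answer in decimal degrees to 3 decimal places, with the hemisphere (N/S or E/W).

82.413°E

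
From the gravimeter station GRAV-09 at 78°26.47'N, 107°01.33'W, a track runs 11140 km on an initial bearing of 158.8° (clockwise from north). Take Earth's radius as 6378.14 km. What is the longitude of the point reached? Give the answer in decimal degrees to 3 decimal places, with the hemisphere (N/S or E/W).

GRAV-09: φ = +78.44117°, λ = -107.02217°
δ = d/R = 11140/6378.14 = 1.746591 rad
φ₂ = arcsin(sin φ₁ cos δ + cos φ₁ sin δ cos θ)
   = arcsin(0.97972·-0.17489 + 0.20037·0.98459·-0.93232) = -20.81047°
λ₂ = λ₁ + atan2(sin θ sin δ cos φ₁, cos δ − sin φ₁ sin φ₂) = -84.63267°

84.633°W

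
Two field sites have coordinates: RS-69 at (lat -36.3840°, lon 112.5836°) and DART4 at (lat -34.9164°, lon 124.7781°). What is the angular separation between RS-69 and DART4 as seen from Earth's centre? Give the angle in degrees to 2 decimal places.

10.01°

Δφ = 1.4676°,  Δλ = 12.1945°
a = sin²(Δφ/2) + cos φ₁ cos φ₂ sin²(Δλ/2) = 0.007612
c = 2·arcsin(√a) = 0.174712 rad = 10.0102°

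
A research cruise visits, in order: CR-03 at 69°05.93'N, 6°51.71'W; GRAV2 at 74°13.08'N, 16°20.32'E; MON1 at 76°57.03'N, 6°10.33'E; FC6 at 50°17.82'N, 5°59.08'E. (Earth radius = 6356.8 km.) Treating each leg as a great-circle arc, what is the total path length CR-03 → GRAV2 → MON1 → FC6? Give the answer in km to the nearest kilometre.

CR-03: φ = +69.09883°, λ = -6.86183°
GRAV2: φ = +74.21800°, λ = +16.33867°
MON1: φ = +76.95050°, λ = +6.17217°
FC6: φ = +50.29700°, λ = +5.98467°
CR-03→GRAV2: c = 0.154005 rad, d = 978.98 km
GRAV2→MON1: c = 0.064838 rad, d = 412.16 km
MON1→FC6: c = 0.465193 rad, d = 2957.14 km
Total = 978.98 + 412.16 + 2957.14 = 4348.28 km

4348 km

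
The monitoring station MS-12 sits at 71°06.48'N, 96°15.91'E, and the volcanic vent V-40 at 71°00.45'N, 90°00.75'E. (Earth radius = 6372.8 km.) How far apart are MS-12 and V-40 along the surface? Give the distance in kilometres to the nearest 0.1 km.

MS-12: φ = +71.10800°, λ = +96.26517°
V-40: φ = +71.00750°, λ = +90.01250°
Δφ = -0.1005°,  Δλ = -6.2527°
a = sin²(Δφ/2) + cos φ₁ cos φ₂ sin²(Δλ/2) = 0.000314
c = 2·arcsin(√a) = 0.035453 rad = 2.0313°
d = R·c = 6372.8 × 0.035453 = 225.9 km

225.9 km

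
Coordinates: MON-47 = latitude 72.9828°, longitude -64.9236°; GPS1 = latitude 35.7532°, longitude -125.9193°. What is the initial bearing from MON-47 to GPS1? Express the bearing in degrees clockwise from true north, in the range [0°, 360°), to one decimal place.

Δλ = -60.9957°
y = sin Δλ · cos φ₂ = -0.709761
x = cos φ₁ sin φ₂ − sin φ₁ cos φ₂ cos Δλ = -0.205269
θ = atan2(y, x) = -106.1303° → 253.8697° (mod 360°)

253.9°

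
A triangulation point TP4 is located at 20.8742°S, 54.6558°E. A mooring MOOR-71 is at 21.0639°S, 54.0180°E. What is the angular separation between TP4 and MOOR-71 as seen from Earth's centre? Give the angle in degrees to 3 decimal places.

Δφ = -0.1897°,  Δλ = -0.6378°
a = sin²(Δφ/2) + cos φ₁ cos φ₂ sin²(Δλ/2) = 0.000030
c = 2·arcsin(√a) = 0.010909 rad = 0.6250°

0.625°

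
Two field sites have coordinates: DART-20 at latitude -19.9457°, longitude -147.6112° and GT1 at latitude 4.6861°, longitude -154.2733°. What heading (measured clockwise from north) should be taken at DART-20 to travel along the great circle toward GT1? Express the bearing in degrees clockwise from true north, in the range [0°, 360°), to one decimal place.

344.4°

Δλ = -6.6621°
y = sin Δλ · cos φ₂ = -0.115626
x = cos φ₁ sin φ₂ − sin φ₁ cos φ₂ cos Δλ = 0.414490
θ = atan2(y, x) = -15.5870° → 344.4130° (mod 360°)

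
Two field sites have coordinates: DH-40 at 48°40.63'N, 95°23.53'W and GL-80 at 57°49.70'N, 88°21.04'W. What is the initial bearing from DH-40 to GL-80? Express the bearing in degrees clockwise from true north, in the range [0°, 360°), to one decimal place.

DH-40: φ = +48.67717°, λ = -95.39217°
GL-80: φ = +57.82833°, λ = -88.35067°
Δλ = 7.0415°
y = sin Δλ · cos φ₂ = 0.065273
x = cos φ₁ sin φ₂ − sin φ₁ cos φ₂ cos Δλ = 0.162056
θ = atan2(y, x) = 21.9387° → 21.9387° (mod 360°)

21.9°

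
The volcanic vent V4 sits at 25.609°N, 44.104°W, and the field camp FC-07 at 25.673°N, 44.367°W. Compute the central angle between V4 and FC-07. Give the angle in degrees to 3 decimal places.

Δφ = 0.0640°,  Δλ = -0.2630°
a = sin²(Δφ/2) + cos φ₁ cos φ₂ sin²(Δλ/2) = 0.000005
c = 2·arcsin(√a) = 0.004286 rad = 0.2456°

0.246°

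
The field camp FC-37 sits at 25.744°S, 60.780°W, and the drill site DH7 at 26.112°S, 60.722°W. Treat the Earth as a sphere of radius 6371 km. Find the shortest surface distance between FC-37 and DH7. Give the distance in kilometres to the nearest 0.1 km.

41.3 km

Δφ = -0.3680°,  Δλ = 0.0580°
a = sin²(Δφ/2) + cos φ₁ cos φ₂ sin²(Δλ/2) = 0.000011
c = 2·arcsin(√a) = 0.006487 rad = 0.3717°
d = R·c = 6371 × 0.006487 = 41.3 km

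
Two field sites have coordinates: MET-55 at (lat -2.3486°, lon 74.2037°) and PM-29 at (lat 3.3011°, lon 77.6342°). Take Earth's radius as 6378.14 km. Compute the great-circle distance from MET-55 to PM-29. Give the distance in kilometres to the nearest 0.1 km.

735.7 km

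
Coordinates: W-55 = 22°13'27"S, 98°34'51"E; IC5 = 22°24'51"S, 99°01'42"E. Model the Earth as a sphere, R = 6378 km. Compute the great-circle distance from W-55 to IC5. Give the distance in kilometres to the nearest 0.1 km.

50.7 km

W-55: φ = -22.22417°, λ = +98.58083°
IC5: φ = -22.41417°, λ = +99.02833°
Δφ = -0.1900°,  Δλ = 0.4475°
a = sin²(Δφ/2) + cos φ₁ cos φ₂ sin²(Δλ/2) = 0.000016
c = 2·arcsin(√a) = 0.007950 rad = 0.4555°
d = R·c = 6378 × 0.007950 = 50.7 km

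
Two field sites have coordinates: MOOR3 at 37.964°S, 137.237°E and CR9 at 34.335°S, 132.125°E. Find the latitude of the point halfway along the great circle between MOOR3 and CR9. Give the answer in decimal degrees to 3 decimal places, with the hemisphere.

Bx = cos φ₂ cos Δλ = 0.822469,  By = cos φ₂ sin Δλ = -0.073577
φₘ = atan2(sin φ₁ + sin φ₂, √((cos φ₁ + Bx)² + By²)) = -36.17666°
λₘ = λ₁ + atan2(By, cos φ₁ + Bx) = 134.62181°

36.177°S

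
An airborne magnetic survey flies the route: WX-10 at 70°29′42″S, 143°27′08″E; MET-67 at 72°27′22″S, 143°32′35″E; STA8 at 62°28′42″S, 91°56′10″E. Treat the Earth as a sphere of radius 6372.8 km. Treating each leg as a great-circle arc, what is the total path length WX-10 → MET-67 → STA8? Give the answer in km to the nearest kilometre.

2580 km

WX-10: φ = -70.49500°, λ = +143.45222°
MET-67: φ = -72.45611°, λ = +143.54306°
STA8: φ = -62.47833°, λ = +91.93611°
WX-10→MET-67: c = 0.034232 rad, d = 218.15 km
MET-67→STA8: c = 0.370651 rad, d = 2362.08 km
Total = 218.15 + 2362.08 = 2580.23 km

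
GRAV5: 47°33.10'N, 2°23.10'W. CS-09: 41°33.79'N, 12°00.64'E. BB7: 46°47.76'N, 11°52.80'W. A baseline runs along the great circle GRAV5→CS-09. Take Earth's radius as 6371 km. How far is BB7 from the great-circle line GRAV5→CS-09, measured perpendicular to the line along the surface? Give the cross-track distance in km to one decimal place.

341.1 km

GRAV5: φ = +47.55167°, λ = -2.38500°
CS-09: φ = +41.56317°, λ = +12.01067°
BB7: φ = +46.79600°, λ = -11.88000°
δ₁₃ = central angle GRAV5→BB7 = 0.113349 rad  (haversine)
θ₁₃ = bearing GRAV5→BB7 = 266.823°,  θ₁₂ = bearing GRAV5→CS-09 = 115.063°
dₓₜ = R·arcsin(sin δ₁₃ · sin(θ₁₃ − θ₁₂)) = 6371·arcsin(0.11311·sin(151.760°)) = 341.127 km
|dₓₜ| = 341.127 km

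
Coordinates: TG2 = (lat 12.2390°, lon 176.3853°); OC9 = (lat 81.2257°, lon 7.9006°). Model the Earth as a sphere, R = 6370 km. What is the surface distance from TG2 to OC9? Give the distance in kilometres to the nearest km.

Δφ = 68.9867°,  Δλ = -168.4847°
a = sin²(Δφ/2) + cos φ₁ cos φ₂ sin²(Δλ/2) = 0.468283
c = 2·arcsin(√a) = 1.507319 rad = 86.3630°
d = R·c = 6370 × 1.507319 = 9601.6 km

9602 km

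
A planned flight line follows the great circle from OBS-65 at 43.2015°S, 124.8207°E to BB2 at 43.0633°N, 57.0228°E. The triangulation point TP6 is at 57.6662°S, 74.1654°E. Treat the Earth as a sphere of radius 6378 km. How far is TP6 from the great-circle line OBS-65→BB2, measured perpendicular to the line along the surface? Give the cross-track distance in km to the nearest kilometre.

3822 km

δ₁₃ = central angle OBS-65→TP6 = 0.599532 rad  (haversine)
θ₁₃ = bearing OBS-65→TP6 = 227.142°,  θ₁₂ = bearing OBS-65→BB2 = 315.433°
dₓₜ = R·arcsin(sin δ₁₃ · sin(θ₁₃ − θ₁₂)) = 6378·arcsin(0.56426·sin(-88.290°)) = -3821.877 km
|dₓₜ| = 3821.877 km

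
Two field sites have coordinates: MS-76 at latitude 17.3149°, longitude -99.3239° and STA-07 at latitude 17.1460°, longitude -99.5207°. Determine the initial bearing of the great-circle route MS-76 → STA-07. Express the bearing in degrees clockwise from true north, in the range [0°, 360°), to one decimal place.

228.1°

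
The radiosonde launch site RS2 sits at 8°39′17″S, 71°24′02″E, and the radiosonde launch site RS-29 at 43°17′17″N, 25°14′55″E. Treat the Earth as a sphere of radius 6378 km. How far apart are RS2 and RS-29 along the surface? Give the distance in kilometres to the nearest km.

7426 km

RS2: φ = -8.65472°, λ = +71.40056°
RS-29: φ = +43.28806°, λ = +25.24861°
Δφ = 51.9428°,  Δλ = -46.1519°
a = sin²(Δφ/2) + cos φ₁ cos φ₂ sin²(Δλ/2) = 0.302329
c = 2·arcsin(√a) = 1.164357 rad = 66.7127°
d = R·c = 6378 × 1.164357 = 7426.3 km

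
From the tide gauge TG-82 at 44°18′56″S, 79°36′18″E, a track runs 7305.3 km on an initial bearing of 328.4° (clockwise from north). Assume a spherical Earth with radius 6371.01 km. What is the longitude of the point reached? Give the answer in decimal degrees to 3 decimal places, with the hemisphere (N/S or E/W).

TG-82: φ = -44.31556°, λ = +79.60500°
δ = d/R = 7305.3/6371.01 = 1.146647 rad
φ₂ = arcsin(sin φ₁ cos δ + cos φ₁ sin δ cos θ)
   = arcsin(-0.69861·0.41155 + 0.71550·0.91139·0.85173) = 15.53952°
λ₂ = λ₁ + atan2(sin θ sin δ cos φ₁, cos δ − sin φ₁ sin φ₂) = 49.89080°

49.891°E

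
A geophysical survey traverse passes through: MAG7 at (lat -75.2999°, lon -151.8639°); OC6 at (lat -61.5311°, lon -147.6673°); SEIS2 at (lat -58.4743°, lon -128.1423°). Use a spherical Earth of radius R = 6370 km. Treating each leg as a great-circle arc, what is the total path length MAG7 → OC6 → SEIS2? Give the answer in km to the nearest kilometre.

2672 km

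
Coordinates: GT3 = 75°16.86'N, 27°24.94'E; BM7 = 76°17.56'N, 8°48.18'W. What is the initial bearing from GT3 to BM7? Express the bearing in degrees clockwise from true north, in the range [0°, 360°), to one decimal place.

293.9°

GT3: φ = +75.28100°, λ = +27.41567°
BM7: φ = +76.29267°, λ = -8.80300°
Δλ = -36.2187°
y = sin Δλ · cos φ₂ = -0.140014
x = cos φ₁ sin φ₂ − sin φ₁ cos φ₂ cos Δλ = 0.061942
θ = atan2(y, x) = -66.1354° → 293.8646° (mod 360°)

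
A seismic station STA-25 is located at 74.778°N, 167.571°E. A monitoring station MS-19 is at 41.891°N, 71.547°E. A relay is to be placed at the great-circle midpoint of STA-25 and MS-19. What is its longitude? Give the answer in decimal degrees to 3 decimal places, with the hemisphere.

Bx = cos φ₂ cos Δλ = -0.078123,  By = cos φ₂ sin Δλ = -0.740306
φₘ = atan2(sin φ₁ + sin φ₂, √((cos φ₁ + Bx)² + By²)) = 64.95314°
λₘ = λ₁ + atan2(By, cos φ₁ + Bx) = 91.56065°

91.561°E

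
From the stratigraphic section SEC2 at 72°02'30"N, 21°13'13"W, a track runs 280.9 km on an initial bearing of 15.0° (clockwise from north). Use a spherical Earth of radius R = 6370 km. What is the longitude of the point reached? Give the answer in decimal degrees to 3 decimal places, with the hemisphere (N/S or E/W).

18.778°W

SEC2: φ = +72.04167°, λ = -21.22028°
δ = d/R = 280.9/6370 = 0.044097 rad
φ₂ = arcsin(sin φ₁ cos δ + cos φ₁ sin δ cos θ)
   = arcsin(0.95128·0.99903 + 0.30833·0.04408·0.96593) = 74.46885°
λ₂ = λ₁ + atan2(sin θ sin δ cos φ₁, cos δ − sin φ₁ sin φ₂) = -18.77813°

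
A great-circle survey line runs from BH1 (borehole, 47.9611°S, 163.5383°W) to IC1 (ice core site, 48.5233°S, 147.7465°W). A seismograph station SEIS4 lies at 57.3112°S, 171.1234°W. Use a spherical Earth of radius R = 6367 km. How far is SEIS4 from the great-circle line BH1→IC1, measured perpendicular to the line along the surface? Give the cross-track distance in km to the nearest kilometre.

1120 km

δ₁₃ = central angle BH1→SEIS4 = 0.181636 rad  (haversine)
θ₁₃ = bearing BH1→SEIS4 = 203.244°,  θ₁₂ = bearing BH1→IC1 = 98.947°
dₓₜ = R·arcsin(sin δ₁₃ · sin(θ₁₃ − θ₁₂)) = 6367·arcsin(0.18064·sin(104.297°)) = 1120.277 km
|dₓₜ| = 1120.277 km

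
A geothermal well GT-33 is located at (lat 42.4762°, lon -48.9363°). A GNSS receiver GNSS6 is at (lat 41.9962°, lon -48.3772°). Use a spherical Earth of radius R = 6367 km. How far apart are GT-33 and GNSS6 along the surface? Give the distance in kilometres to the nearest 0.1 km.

Δφ = -0.4800°,  Δλ = 0.5591°
a = sin²(Δφ/2) + cos φ₁ cos φ₂ sin²(Δλ/2) = 0.000031
c = 2·arcsin(√a) = 0.011063 rad = 0.6338°
d = R·c = 6367 × 0.011063 = 70.4 km

70.4 km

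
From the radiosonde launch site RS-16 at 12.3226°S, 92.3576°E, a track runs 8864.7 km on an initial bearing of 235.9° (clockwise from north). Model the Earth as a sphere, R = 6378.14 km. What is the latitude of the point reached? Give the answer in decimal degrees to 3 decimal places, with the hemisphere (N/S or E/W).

δ = d/R = 8864.7/6378.14 = 1.389857 rad
φ₂ = arcsin(sin φ₁ cos δ + cos φ₁ sin δ cos θ)
   = arcsin(-0.21342·0.17995 + 0.97696·0.98368·-0.56064) = -35.25287°
λ₂ = λ₁ + atan2(sin θ sin δ cos φ₁, cos δ − sin φ₁ sin φ₂) = 6.43836°

35.253°S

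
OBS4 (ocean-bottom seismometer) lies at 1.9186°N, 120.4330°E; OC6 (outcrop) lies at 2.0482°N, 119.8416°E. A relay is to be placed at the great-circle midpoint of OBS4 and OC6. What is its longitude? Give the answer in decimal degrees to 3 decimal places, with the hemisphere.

Bx = cos φ₂ cos Δλ = 0.999308,  By = cos φ₂ sin Δλ = -0.010315
φₘ = atan2(sin φ₁ + sin φ₂, √((cos φ₁ + Bx)² + By²)) = 1.98343°
λₘ = λ₁ + atan2(By, cos φ₁ + Bx) = 120.13731°

120.137°E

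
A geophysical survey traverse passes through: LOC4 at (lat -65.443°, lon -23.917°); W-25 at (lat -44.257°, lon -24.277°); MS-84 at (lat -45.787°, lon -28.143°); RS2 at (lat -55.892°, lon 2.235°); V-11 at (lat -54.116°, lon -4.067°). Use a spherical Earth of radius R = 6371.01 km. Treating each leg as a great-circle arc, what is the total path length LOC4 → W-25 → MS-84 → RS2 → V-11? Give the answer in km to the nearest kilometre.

5536 km

LOC4→W-25: c = 0.369782 rad, d = 2355.88 km
W-25→MS-84: c = 0.054651 rad, d = 348.18 km
MS-84→RS2: c = 0.374194 rad, d = 2383.99 km
RS2→V-11: c = 0.070251 rad, d = 447.57 km
Total = 2355.88 + 348.18 + 2383.99 + 447.57 = 5535.63 km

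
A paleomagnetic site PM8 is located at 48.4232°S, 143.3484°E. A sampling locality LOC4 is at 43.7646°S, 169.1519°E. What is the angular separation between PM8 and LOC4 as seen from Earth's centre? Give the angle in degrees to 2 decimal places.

Δφ = 4.6586°,  Δλ = 25.8035°
a = sin²(Δφ/2) + cos φ₁ cos φ₂ sin²(Δλ/2) = 0.025545
c = 2·arcsin(√a) = 0.321032 rad = 18.3938°

18.39°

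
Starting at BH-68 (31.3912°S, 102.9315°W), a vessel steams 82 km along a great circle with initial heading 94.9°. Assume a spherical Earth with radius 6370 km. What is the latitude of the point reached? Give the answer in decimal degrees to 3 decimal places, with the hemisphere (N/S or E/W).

δ = d/R = 82/6370 = 0.012873 rad
φ₂ = arcsin(sin φ₁ cos δ + cos φ₁ sin δ cos θ)
   = arcsin(-0.52088·0.99992 + 0.85363·0.01287·-0.08542) = -31.45132°
λ₂ = λ₁ + atan2(sin θ sin δ cos φ₁, cos δ − sin φ₁ sin φ₂) = -102.07007°

31.451°S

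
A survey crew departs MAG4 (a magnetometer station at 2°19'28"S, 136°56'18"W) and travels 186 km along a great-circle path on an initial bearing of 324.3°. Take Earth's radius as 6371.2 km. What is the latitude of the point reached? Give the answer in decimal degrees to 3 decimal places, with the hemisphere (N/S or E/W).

0.966°S

MAG4: φ = -2.32444°, λ = -136.93833°
δ = d/R = 186/6371.2 = 0.029194 rad
φ₂ = arcsin(sin φ₁ cos δ + cos φ₁ sin δ cos θ)
   = arcsin(-0.04056·0.99957 + 0.99918·0.02919·0.81208) = -0.96581°
λ₂ = λ₁ + atan2(sin θ sin δ cos φ₁, cos δ − sin φ₁ sin φ₂) = -137.91446°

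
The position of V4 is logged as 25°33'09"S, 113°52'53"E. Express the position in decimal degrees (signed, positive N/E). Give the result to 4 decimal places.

lat: 25.5525° S → -25.5525°
lon: 113.8814° E → +113.8814°

-25.5525°, +113.8814°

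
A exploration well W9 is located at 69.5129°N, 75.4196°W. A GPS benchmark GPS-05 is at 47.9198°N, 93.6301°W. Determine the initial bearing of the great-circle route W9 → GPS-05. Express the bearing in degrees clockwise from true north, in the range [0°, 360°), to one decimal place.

211.9°

Δλ = -18.2105°
y = sin Δλ · cos φ₂ = -0.209434
x = cos φ₁ sin φ₂ − sin φ₁ cos φ₂ cos Δλ = -0.336570
θ = atan2(y, x) = -148.1076° → 211.8924° (mod 360°)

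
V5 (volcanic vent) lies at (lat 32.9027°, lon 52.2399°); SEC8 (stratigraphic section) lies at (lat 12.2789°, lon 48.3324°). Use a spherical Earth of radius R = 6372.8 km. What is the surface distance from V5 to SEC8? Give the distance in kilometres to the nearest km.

Δφ = -20.6238°,  Δλ = -3.9075°
a = sin²(Δφ/2) + cos φ₁ cos φ₂ sin²(Δλ/2) = 0.032997
c = 2·arcsin(√a) = 0.365329 rad = 20.9318°
d = R·c = 6372.8 × 0.365329 = 2328.2 km

2328 km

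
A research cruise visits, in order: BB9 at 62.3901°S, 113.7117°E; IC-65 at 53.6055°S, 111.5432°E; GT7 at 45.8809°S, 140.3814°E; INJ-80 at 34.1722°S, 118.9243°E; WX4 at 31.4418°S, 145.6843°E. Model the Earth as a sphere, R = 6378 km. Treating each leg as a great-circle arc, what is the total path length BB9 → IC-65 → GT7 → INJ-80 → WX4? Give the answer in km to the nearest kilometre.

7961 km

BB9→IC-65: c = 0.154604 rad, d = 986.07 km
IC-65→GT7: c = 0.349043 rad, d = 2226.19 km
GT7→INJ-80: c = 0.350291 rad, d = 2234.15 km
INJ-80→WX4: c = 0.394299 rad, d = 2514.84 km
Total = 986.07 + 2226.19 + 2234.15 + 2514.84 = 7961.26 km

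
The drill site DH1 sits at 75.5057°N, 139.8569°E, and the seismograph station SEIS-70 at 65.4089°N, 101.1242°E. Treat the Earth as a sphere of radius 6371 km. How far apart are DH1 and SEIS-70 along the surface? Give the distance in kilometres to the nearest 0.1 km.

1771.1 km

Δφ = -10.0968°,  Δλ = -38.7327°
a = sin²(Δφ/2) + cos φ₁ cos φ₂ sin²(Δλ/2) = 0.019197
c = 2·arcsin(√a) = 0.277997 rad = 15.9281°
d = R·c = 6371 × 0.277997 = 1771.1 km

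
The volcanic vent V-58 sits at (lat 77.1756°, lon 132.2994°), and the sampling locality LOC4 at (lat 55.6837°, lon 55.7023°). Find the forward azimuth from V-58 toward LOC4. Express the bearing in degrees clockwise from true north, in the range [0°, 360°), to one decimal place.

275.8°

Δλ = -76.5971°
y = sin Δλ · cos φ₂ = -0.548407
x = cos φ₁ sin φ₂ − sin φ₁ cos φ₂ cos Δλ = 0.055910
θ = atan2(y, x) = -84.1788° → 275.8212° (mod 360°)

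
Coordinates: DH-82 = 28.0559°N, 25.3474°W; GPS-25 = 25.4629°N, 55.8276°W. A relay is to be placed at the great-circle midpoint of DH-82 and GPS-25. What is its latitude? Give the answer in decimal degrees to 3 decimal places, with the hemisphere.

27.593°N

Bx = cos φ₂ cos Δλ = 0.778092,  By = cos φ₂ sin Δλ = -0.457969
φₘ = atan2(sin φ₁ + sin φ₂, √((cos φ₁ + Bx)² + By²)) = 27.59265°
λₘ = λ₁ + atan2(By, cos φ₁ + Bx) = -40.76564°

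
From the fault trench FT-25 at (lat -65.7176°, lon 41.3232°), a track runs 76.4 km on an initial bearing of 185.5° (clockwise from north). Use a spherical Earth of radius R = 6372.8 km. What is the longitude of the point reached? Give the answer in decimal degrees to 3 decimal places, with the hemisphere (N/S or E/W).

41.159°E

δ = d/R = 76.4/6372.8 = 0.011988 rad
φ₂ = arcsin(sin φ₁ cos δ + cos φ₁ sin δ cos θ)
   = arcsin(-0.91153·0.99993 + 0.41123·0.01199·-0.99540) = -66.40124°
λ₂ = λ₁ + atan2(sin θ sin δ cos φ₁, cos δ − sin φ₁ sin φ₂) = 41.15875°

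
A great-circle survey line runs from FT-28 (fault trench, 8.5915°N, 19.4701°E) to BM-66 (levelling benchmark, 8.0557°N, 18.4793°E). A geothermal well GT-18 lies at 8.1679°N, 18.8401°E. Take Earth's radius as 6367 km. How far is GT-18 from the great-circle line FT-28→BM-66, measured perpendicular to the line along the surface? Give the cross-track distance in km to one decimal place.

δ₁₃ = central angle FT-28→GT-18 = 0.013153 rad  (haversine)
θ₁₃ = bearing FT-28→GT-18 = 235.845°,  θ₁₂ = bearing FT-28→BM-66 = 241.414°
dₓₜ = R·arcsin(sin δ₁₃ · sin(θ₁₃ − θ₁₂)) = 6367·arcsin(0.01315·sin(-5.570°)) = -8.127 km
|dₓₜ| = 8.127 km

8.1 km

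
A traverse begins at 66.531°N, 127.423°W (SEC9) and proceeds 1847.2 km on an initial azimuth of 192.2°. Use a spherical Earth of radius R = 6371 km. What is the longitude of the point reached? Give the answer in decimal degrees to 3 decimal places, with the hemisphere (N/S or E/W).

δ = d/R = 1847.2/6371 = 0.289939 rad
φ₂ = arcsin(sin φ₁ cos δ + cos φ₁ sin δ cos θ)
   = arcsin(0.91728·0.95826 + 0.39825·0.28589·-0.97742) = 50.14809°
λ₂ = λ₁ + atan2(sin θ sin δ cos φ₁, cos δ − sin φ₁ sin φ₂) = -132.83299°

132.833°W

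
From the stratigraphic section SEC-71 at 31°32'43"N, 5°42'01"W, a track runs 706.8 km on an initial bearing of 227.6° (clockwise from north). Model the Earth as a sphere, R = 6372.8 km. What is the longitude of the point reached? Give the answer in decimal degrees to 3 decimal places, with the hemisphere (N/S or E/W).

10.971°W

SEC-71: φ = +31.54528°, λ = -5.70028°
δ = d/R = 706.8/6372.8 = 0.110909 rad
φ₂ = arcsin(sin φ₁ cos δ + cos φ₁ sin δ cos θ)
   = arcsin(0.52317·0.99386 + 0.85223·0.11068·-0.67430) = 27.15206°
λ₂ = λ₁ + atan2(sin θ sin δ cos φ₁, cos δ − sin φ₁ sin φ₂) = -10.97068°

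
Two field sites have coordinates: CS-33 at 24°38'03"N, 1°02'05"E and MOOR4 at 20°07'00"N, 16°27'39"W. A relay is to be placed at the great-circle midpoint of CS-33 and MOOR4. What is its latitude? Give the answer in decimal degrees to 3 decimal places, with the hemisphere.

22.612°N

CS-33: φ = +24.63417°, λ = +1.03472°
MOOR4: φ = +20.11667°, λ = -16.46083°
Bx = cos φ₂ cos Δλ = 0.895557,  By = cos φ₂ sin Δλ = -0.282292
φₘ = atan2(sin φ₁ + sin φ₂, √((cos φ₁ + Bx)² + By²)) = 22.61232°
λₘ = λ₁ + atan2(By, cos φ₁ + Bx) = -7.85621°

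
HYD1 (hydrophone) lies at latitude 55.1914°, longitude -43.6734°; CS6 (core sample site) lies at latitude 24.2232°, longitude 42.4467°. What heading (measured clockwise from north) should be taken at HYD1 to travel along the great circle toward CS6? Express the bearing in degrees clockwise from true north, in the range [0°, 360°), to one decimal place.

78.6°

Δλ = 86.1201°
y = sin Δλ · cos φ₂ = 0.909864
x = cos φ₁ sin φ₂ − sin φ₁ cos φ₂ cos Δλ = 0.183544
θ = atan2(y, x) = 78.5950° → 78.5950° (mod 360°)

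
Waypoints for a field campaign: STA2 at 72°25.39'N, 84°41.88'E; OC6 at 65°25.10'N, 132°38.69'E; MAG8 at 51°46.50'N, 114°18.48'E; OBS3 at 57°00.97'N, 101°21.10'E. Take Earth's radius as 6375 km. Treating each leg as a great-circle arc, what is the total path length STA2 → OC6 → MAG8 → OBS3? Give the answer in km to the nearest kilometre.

STA2: φ = +72.42317°, λ = +84.69800°
OC6: φ = +65.41833°, λ = +132.64483°
MAG8: φ = +51.77500°, λ = +114.30800°
OBS3: φ = +57.01617°, λ = +101.35167°
STA2→OC6: c = 0.314155 rad, d = 2002.74 km
OC6→MAG8: c = 0.288354 rad, d = 1838.26 km
MAG8→OBS3: c = 0.159900 rad, d = 1019.36 km
Total = 2002.74 + 1838.26 + 1019.36 = 4860.36 km

4860 km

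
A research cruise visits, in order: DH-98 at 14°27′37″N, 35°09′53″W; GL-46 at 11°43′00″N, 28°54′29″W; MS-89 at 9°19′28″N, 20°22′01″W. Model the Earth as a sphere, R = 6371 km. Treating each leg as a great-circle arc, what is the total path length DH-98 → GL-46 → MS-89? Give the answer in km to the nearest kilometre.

1714 km

DH-98: φ = +14.46028°, λ = -35.16472°
GL-46: φ = +11.71667°, λ = -28.90806°
MS-89: φ = +9.32444°, λ = -20.36694°
DH-98→GL-46: c = 0.116631 rad, d = 743.06 km
GL-46→MS-89: c = 0.152380 rad, d = 970.81 km
Total = 743.06 + 970.81 = 1713.87 km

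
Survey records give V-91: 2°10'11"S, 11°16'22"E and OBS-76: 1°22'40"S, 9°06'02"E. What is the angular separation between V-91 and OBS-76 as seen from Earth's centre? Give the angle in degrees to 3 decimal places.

V-91: φ = -2.16972°, λ = +11.27278°
OBS-76: φ = -1.37778°, λ = +9.10056°
Δφ = 0.7919°,  Δλ = -2.1722°
a = sin²(Δφ/2) + cos φ₁ cos φ₂ sin²(Δλ/2) = 0.000407
c = 2·arcsin(√a) = 0.040336 rad = 2.3111°

2.311°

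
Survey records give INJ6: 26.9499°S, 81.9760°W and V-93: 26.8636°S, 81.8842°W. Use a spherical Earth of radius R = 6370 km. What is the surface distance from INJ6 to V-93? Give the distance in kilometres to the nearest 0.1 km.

13.2 km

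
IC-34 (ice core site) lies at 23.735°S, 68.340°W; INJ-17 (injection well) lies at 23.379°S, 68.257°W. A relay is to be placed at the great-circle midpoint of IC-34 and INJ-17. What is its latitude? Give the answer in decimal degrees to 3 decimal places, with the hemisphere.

Bx = cos φ₂ cos Δλ = 0.917899,  By = cos φ₂ sin Δλ = 0.001330
φₘ = atan2(sin φ₁ + sin φ₂, √((cos φ₁ + Bx)² + By²)) = -23.55701°
λₘ = λ₁ + atan2(By, cos φ₁ + Bx) = -68.29844°

23.557°S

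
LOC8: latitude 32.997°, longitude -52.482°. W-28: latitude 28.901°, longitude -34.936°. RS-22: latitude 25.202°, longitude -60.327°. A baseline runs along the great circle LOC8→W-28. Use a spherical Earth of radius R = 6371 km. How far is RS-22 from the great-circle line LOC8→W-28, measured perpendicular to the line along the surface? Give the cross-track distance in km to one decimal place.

968.6 km

δ₁₃ = central angle LOC8→RS-22 = 0.181038 rad  (haversine)
θ₁₃ = bearing LOC8→RS-22 = 223.308°,  θ₁₂ = bearing LOC8→W-28 = 100.569°
dₓₜ = R·arcsin(sin δ₁₃ · sin(θ₁₃ − θ₁₂)) = 6371·arcsin(0.18005·sin(122.739°)) = 968.601 km
|dₓₜ| = 968.601 km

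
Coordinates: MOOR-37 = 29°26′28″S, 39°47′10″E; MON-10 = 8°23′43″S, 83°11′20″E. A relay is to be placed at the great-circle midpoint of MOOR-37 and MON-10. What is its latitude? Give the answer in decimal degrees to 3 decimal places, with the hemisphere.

MOOR-37: φ = -29.44111°, λ = +39.78611°
MON-10: φ = -8.39528°, λ = +83.18889°
Bx = cos φ₂ cos Δλ = 0.718756,  By = cos φ₂ sin Δλ = 0.679760
φₘ = atan2(sin φ₁ + sin φ₂, √((cos φ₁ + Bx)² + By²)) = -20.24184°
λₘ = λ₁ + atan2(By, cos φ₁ + Bx) = 62.93886°

20.242°S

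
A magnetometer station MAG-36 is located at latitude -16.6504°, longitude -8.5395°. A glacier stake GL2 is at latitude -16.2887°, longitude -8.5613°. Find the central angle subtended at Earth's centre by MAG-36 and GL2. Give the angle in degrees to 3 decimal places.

Δφ = 0.3617°,  Δλ = -0.0218°
a = sin²(Δφ/2) + cos φ₁ cos φ₂ sin²(Δλ/2) = 0.000010
c = 2·arcsin(√a) = 0.006323 rad = 0.3623°

0.362°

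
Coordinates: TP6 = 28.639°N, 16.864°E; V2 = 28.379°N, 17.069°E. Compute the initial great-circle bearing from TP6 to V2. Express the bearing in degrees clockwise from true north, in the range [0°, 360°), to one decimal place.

145.2°

Δλ = 0.2050°
y = sin Δλ · cos φ₂ = 0.003148
x = cos φ₁ sin φ₂ − sin φ₁ cos φ₂ cos Δλ = -0.004535
θ = atan2(y, x) = 145.2347° → 145.2347° (mod 360°)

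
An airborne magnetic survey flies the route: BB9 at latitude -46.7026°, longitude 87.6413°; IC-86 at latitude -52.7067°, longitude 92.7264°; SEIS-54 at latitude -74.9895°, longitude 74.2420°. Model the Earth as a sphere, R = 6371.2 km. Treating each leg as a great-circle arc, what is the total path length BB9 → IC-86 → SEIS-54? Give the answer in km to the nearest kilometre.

3371 km

BB9→IC-86: c = 0.119411 rad, d = 760.79 km
IC-86→SEIS-54: c = 0.409731 rad, d = 2610.48 km
Total = 760.79 + 2610.48 = 3371.27 km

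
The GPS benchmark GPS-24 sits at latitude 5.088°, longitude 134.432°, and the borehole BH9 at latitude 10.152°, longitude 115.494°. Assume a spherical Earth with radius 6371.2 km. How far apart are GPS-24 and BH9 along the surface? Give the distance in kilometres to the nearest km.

2161 km

Δφ = 5.0640°,  Δλ = -18.9380°
a = sin²(Δφ/2) + cos φ₁ cos φ₂ sin²(Δλ/2) = 0.028488
c = 2·arcsin(√a) = 0.339190 rad = 19.4342°
d = R·c = 6371.2 × 0.339190 = 2161.0 km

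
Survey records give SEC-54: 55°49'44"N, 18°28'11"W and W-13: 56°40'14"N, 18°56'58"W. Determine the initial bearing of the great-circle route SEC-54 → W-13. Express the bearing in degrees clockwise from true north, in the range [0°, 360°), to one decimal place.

342.6°

SEC-54: φ = +55.82889°, λ = -18.46972°
W-13: φ = +56.67056°, λ = -18.94944°
Δλ = -0.4797°
y = sin Δλ · cos φ₂ = -0.004600
x = cos φ₁ sin φ₂ − sin φ₁ cos φ₂ cos Δλ = 0.014705
θ = atan2(y, x) = -17.3717° → 342.6283° (mod 360°)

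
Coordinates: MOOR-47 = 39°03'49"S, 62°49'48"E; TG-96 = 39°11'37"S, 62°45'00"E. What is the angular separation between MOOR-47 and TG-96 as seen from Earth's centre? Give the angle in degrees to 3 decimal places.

MOOR-47: φ = -39.06361°, λ = +62.83000°
TG-96: φ = -39.19361°, λ = +62.75000°
Δφ = -0.1300°,  Δλ = -0.0800°
a = sin²(Δφ/2) + cos φ₁ cos φ₂ sin²(Δλ/2) = 0.000002
c = 2·arcsin(√a) = 0.002514 rad = 0.1441°

0.144°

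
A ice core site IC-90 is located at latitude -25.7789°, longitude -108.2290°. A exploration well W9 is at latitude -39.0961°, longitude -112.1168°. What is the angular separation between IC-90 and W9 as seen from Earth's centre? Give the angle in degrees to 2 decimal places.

13.71°

Δφ = -13.3172°,  Δλ = -3.8878°
a = sin²(Δφ/2) + cos φ₁ cos φ₂ sin²(Δλ/2) = 0.014249
c = 2·arcsin(√a) = 0.239311 rad = 13.7115°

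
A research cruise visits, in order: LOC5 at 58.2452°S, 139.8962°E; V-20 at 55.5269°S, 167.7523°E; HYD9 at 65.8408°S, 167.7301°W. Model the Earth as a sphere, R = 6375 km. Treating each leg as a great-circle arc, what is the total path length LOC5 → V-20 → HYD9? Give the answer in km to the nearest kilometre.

LOC5→V-20: c = 0.267795 rad, d = 1707.19 km
V-20→HYD9: c = 0.273046 rad, d = 1740.67 km
Total = 1707.19 + 1740.67 = 3447.86 km

3448 km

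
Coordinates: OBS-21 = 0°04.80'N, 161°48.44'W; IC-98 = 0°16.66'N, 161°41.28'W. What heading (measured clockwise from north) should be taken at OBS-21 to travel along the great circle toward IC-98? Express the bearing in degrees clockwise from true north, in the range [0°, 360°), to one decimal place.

OBS-21: φ = +0.08000°, λ = -161.80733°
IC-98: φ = +0.27767°, λ = -161.68800°
Δλ = 0.1193°
y = sin Δλ · cos φ₂ = 0.002083
x = cos φ₁ sin φ₂ − sin φ₁ cos φ₂ cos Δλ = 0.003450
θ = atan2(y, x) = 31.1195° → 31.1195° (mod 360°)

31.1°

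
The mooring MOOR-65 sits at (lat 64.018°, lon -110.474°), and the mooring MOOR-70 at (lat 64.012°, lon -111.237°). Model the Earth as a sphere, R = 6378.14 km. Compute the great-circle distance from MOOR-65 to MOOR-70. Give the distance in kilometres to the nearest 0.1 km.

37.2 km

Δφ = -0.0060°,  Δλ = -0.7630°
a = sin²(Δφ/2) + cos φ₁ cos φ₂ sin²(Δλ/2) = 0.000009
c = 2·arcsin(√a) = 0.005835 rad = 0.3343°
d = R·c = 6378.14 × 0.005835 = 37.2 km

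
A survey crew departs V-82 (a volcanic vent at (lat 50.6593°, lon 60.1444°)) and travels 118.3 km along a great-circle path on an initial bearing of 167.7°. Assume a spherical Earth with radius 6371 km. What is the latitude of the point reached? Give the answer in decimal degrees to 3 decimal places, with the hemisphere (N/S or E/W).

49.619°N

δ = d/R = 118.3/6371 = 0.018569 rad
φ₂ = arcsin(sin φ₁ cos δ + cos φ₁ sin δ cos θ)
   = arcsin(0.77339·0.99983 + 0.63393·0.01857·-0.97705) = 49.61929°
λ₂ = λ₁ + atan2(sin θ sin δ cos φ₁, cos δ − sin φ₁ sin φ₂) = 60.49421°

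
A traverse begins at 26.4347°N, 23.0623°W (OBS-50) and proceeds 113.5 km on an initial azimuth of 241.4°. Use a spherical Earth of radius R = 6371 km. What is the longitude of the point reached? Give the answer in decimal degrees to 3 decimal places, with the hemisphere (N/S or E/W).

24.059°W

δ = d/R = 113.5/6371 = 0.017815 rad
φ₂ = arcsin(sin φ₁ cos δ + cos φ₁ sin δ cos θ)
   = arcsin(0.44518·0.99984 + 0.89544·0.01781·-0.47869) = 25.94263°
λ₂ = λ₁ + atan2(sin θ sin δ cos φ₁, cos δ − sin φ₁ sin φ₂) = -24.05891°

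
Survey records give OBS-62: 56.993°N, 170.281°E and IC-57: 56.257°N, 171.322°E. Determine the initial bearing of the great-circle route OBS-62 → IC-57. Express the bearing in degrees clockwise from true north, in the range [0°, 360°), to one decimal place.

Δλ = 1.0410°
y = sin Δλ · cos φ₂ = 0.010092
x = cos φ₁ sin φ₂ − sin φ₁ cos φ₂ cos Δλ = -0.012768
θ = atan2(y, x) = 141.6784° → 141.6784° (mod 360°)

141.7°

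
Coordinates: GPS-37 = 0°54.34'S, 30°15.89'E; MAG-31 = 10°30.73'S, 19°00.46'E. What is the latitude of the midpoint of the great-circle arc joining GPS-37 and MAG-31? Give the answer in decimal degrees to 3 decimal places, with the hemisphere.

5.736°S

GPS-37: φ = -0.90567°, λ = +30.26483°
MAG-31: φ = -10.51217°, λ = +19.00767°
Bx = cos φ₂ cos Δλ = 0.964300,  By = cos φ₂ sin Δλ = -0.191937
φₘ = atan2(sin φ₁ + sin φ₂, √((cos φ₁ + Bx)² + By²)) = -5.73639°
λₘ = λ₁ + atan2(By, cos φ₁ + Bx) = 24.68369°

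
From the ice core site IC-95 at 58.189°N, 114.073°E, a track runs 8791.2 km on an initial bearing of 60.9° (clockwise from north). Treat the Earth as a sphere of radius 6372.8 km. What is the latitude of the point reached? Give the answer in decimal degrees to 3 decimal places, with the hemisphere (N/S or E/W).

24.410°N

δ = d/R = 8791.2/6372.8 = 1.379488 rad
φ₂ = arcsin(sin φ₁ cos δ + cos φ₁ sin δ cos θ)
   = arcsin(0.84979·0.19014 + 0.52712·0.98176·0.48634) = 24.40993°
λ₂ = λ₁ + atan2(sin θ sin δ cos φ₁, cos δ − sin φ₁ sin φ₂) = -136.32371°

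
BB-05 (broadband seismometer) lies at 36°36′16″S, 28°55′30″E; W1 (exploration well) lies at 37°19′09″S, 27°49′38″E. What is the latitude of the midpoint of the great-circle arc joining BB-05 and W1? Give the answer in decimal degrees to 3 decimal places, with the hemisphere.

36.963°S

BB-05: φ = -36.60444°, λ = +28.92500°
W1: φ = -37.31917°, λ = +27.82722°
Bx = cos φ₂ cos Δλ = 0.795125,  By = cos φ₂ sin Δλ = -0.015236
φₘ = atan2(sin φ₁ + sin φ₂, √((cos φ₁ + Bx)² + By²)) = -36.96307°
λₘ = λ₁ + atan2(By, cos φ₁ + Bx) = 28.37869°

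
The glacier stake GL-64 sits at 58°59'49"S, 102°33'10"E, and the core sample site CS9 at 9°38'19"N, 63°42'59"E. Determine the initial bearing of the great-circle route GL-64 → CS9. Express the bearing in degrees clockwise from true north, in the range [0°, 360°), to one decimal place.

320.3°

GL-64: φ = -58.99694°, λ = +102.55278°
CS9: φ = +9.63861°, λ = +63.71639°
Δλ = -38.8364°
y = sin Δλ · cos φ₂ = -0.618246
x = cos φ₁ sin φ₂ − sin φ₁ cos φ₂ cos Δλ = 0.744477
θ = atan2(y, x) = -39.7077° → 320.2923° (mod 360°)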